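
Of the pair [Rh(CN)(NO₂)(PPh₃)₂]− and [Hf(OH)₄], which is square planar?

[Rh(CN)(NO₂)(PPh₃)₂]−

For [Rh(CN)(NO₂)(PPh₃)₂]−: Ligand charges: each cyanide is −1; each nitro (N-bound nitrite) is −1; triphenylphosphine is neutral. With an overall charge of −1 the rhodium centre must be in the +1 oxidation state. Group 9 minus oxidation state 1 gives a d⁸ configuration. A 4d d⁸ ion has a large crystal-field splitting; square planar leaves the high-energy d_{x²−y²} orbital empty and maximises CFSE. → square planar.
For [Hf(OH)₄]: Each hydroxide is −1; balancing the 0 overall charge requires Hf(IV). Hf sits in group 4, so the d-electron count is 4 − 4 = 0. A d⁰ ion has no crystal-field stabilisation preference between square planar and tetrahedral, so four ligands adopt the sterically favoured tetrahedral geometry. → tetrahedral.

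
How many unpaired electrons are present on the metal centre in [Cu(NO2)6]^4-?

Ligand charges: each nitro (N-bound nitrite) is −1. With an overall charge of −4 the copper centre must be in the +2 oxidation state.
Copper is a group-11 element; Cu(II) is therefore d⁹.
In an octahedral field the d⁹ configuration is t₂g⁶e_g³ (only one arrangement possible), giving 1 unpaired electron.

1 unpaired electron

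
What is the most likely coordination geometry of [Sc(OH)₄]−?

Each hydroxide is −1; balancing the −1 overall charge requires Sc(III).
Group 3 minus oxidation state 3 gives a d⁰ configuration.
With 4 monodentate ligands the coordination number is 4.
A d⁰ ion has no crystal-field stabilisation preference between square planar and tetrahedral, so four ligands adopt the sterically favoured tetrahedral geometry.

tetrahedral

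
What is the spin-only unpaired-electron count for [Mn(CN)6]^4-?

Ligand charges: each cyanide is −1. With an overall charge of −4 the manganese centre must be in the +2 oxidation state.
Mn sits in group 7, so the d-electron count is 7 − 2 = 5.
The spin state decides the count: Cyanide is a strong-field ligand (high in the spectrochemical series) for a first-row metal, so the complex is low-spin.
An octahedral low-spin d⁵ ion is t₂g⁵e_g⁰, giving 1 unpaired electron.

1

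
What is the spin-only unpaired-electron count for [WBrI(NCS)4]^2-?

2 unpaired electrons

Each bromide is −1; each iodide is −1; each isothiocyanate is −1; balancing the −2 overall charge requires W(IV).
Group 6 minus oxidation state 4 gives a d² configuration.
In an octahedral field the d² configuration is t₂g²e_g⁰ (only one arrangement possible), giving 2 unpaired electrons.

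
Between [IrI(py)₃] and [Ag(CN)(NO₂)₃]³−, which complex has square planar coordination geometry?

[IrI(py)₃]

For [IrI(py)₃]: Each iodide is −1; pyridine is neutral; balancing the 0 overall charge requires Ir(I). Group 9 minus oxidation state 1 gives a d⁸ configuration. A 5d d⁸ ion has a large crystal-field splitting; square planar leaves the high-energy d_{x²−y²} orbital empty and maximises CFSE. → square planar.
For [Ag(CN)(NO₂)₃]³−: Ligand charges: each cyanide is −1; each nitro (N-bound nitrite) is −1. With an overall charge of −3 the silver centre must be in the +1 oxidation state. Silver is a group-11 element; Ag(I) is therefore d¹⁰. A d¹⁰ ion has no crystal-field stabilisation preference between square planar and tetrahedral, so four ligands adopt the sterically favoured tetrahedral geometry. → tetrahedral.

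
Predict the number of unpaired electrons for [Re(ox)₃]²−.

Ligand charges: each oxalate is −2. With an overall charge of −2 the rhenium centre must be in the +4 oxidation state.
Group 7 minus oxidation state 4 gives a d³ configuration.
Counting donor atoms: 3×oxalate (bidentate) → 6 donors. Coordination number = 6.
In an octahedral field the d³ configuration is t₂g³e_g⁰ (only one arrangement possible), giving 3 unpaired electrons.

3 unpaired electrons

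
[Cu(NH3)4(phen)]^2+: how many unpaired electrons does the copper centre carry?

Ammonia is neutral; 1,10-phenanthroline is neutral; balancing the +2 overall charge requires Cu(II).
Copper is a group-11 element; Cu(II) is therefore d⁹.
Counting donor atoms: 4×ammonia (monodentate) → 4 donors; 1×1,10-phenanthroline (bidentate) → 2 donors. Coordination number = 6.
In an octahedral field the d⁹ configuration is t₂g⁶e_g³ (only one arrangement possible), giving 1 unpaired electron.

1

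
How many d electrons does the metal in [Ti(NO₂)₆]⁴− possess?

Ligand charges: each nitro (N-bound nitrite) is −1. With an overall charge of −4 the titanium centre must be in the +2 oxidation state.
Ti sits in group 4, so the d-electron count is 4 − 2 = 2.

d²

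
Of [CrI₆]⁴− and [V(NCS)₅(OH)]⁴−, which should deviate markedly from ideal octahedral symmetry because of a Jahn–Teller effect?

[CrI₆]⁴−

[CrI₆]⁴−: Each iodide is −1; balancing the −4 overall charge requires Cr(II). Cr sits in group 6, so the d-electron count is 6 − 2 = 4. Iodide is a weak-field ligand for a first-row metal, so the complex is high-spin. The t₂g³e_g¹ (high-spin) configuration has an unevenly filled e_g set; the Jahn–Teller theorem predicts a tetragonal distortion (typically axial elongation) to lift the degeneracy.
[V(NCS)₅(OH)]⁴−: Each isothiocyanate is −1; each hydroxide is −1; balancing the −4 overall charge requires V(II). Group 5 minus oxidation state 2 gives a d³ configuration. The d³ configuration leaves the e_g set evenly filled (or empty) — no strong Jahn–Teller driving force.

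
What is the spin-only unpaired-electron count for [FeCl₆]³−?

5

Each chloride is −1; balancing the −3 overall charge requires Fe(III).
Group 8 minus oxidation state 3 gives a d⁵ configuration.
The spin state decides the count: Chloride is a weak-field ligand for a first-row metal, so the complex is high-spin.
An octahedral high-spin d⁵ ion is t₂g³e_g², giving 5 unpaired electrons.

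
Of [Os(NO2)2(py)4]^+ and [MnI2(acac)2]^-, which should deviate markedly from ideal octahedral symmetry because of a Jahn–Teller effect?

[Os(NO2)2(py)4]^+: Ligand charges: each nitro (N-bound nitrite) is −1; pyridine is neutral. With an overall charge of +1 the osmium centre must be in the +3 oxidation state. Group 8 minus oxidation state 3 gives a d⁵ configuration. A 5d ion has a large Δₒ and is invariably low-spin. The d⁵ configuration leaves the e_g set evenly filled (or empty) — no strong Jahn–Teller driving force.
[MnI2(acac)2]^-: Summing ligand charges against the −1 overall charge gives an oxidation state of +3 for manganese. Group 7 minus oxidation state 3 gives a d⁴ configuration. Acetylacetonate and iodide are weak-field ligands for a first-row metal, so the complex is high-spin. The t₂g³e_g¹ (high-spin) configuration has an unevenly filled e_g set; the Jahn–Teller theorem predicts a tetragonal distortion (typically axial elongation) to lift the degeneracy.

[MnI2(acac)2]^-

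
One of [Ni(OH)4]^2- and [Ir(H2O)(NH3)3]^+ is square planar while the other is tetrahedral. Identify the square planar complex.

For [Ni(OH)4]^2-: Each hydroxide is −1; balancing the −2 overall charge requires Ni(II). Ni sits in group 10, so the d-electron count is 10 − 2 = 8. Hydroxide is a weak-field ligand. With weak-field ligands the CFSE gain from square planar is small, so a 3d d⁸ ion takes the sterically preferred tetrahedral geometry. → tetrahedral.
For [Ir(H2O)(NH3)3]^+: Summing ligand charges against the +1 overall charge gives an oxidation state of +1 for iridium. Group 9 minus oxidation state 1 gives a d⁸ configuration. A 5d d⁸ ion has a large crystal-field splitting; square planar leaves the high-energy d_{x²−y²} orbital empty and maximises CFSE. → square planar.

[Ir(H2O)(NH3)3]^+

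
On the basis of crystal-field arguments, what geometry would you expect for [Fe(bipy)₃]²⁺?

octahedral

Ligand charges: 2,2′-bipyridine is neutral. With an overall charge of +2 the iron centre must be in the +2 oxidation state.
Fe sits in group 8, so the d-electron count is 8 − 2 = 6.
Counting donor atoms: 3×2,2′-bipyridine (bidentate) → 6 donors. Coordination number = 6.
Six donors around a single metal centre give an octahedral coordination sphere.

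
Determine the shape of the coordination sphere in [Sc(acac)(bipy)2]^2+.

Summing ligand charges against the +2 overall charge gives an oxidation state of +3 for scandium.
Group 3 minus oxidation state 3 gives a d⁰ configuration.
Counting donor atoms: 1×acetylacetonate (bidentate) → 2 donors; 2×2,2′-bipyridine (bidentate) → 4 donors. Coordination number = 6.
Six donors around a single metal centre give an octahedral coordination sphere.

octahedral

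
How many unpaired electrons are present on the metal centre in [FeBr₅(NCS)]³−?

Each bromide is −1; each isothiocyanate is −1; balancing the −3 overall charge requires Fe(III).
Fe sits in group 8, so the d-electron count is 8 − 3 = 5.
The spin state decides the count: Bromide and isothiocyanate are weak-field ligands for a first-row metal, so the complex is high-spin.
An octahedral high-spin d⁵ ion is t₂g³e_g², giving 5 unpaired electrons.

5 unpaired electrons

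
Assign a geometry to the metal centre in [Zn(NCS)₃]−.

Ligand charges: each isothiocyanate is −1. With an overall charge of −1 the zinc centre must be in the +2 oxidation state.
Group 12 minus oxidation state 2 gives a d¹⁰ configuration.
Coordination number: 3.
Three ligands around a d¹⁰ centre minimise repulsion in a trigonal-planar arrangement.

trigonal planar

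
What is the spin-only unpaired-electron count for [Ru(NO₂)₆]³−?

Each nitro (N-bound nitrite) is −1; balancing the −3 overall charge requires Ru(III).
Ru sits in group 8, so the d-electron count is 8 − 3 = 5.
The spin state decides the count: a 4d ion has a large Δₒ and is invariably low-spin.
An octahedral low-spin d⁵ ion is t₂g⁵e_g⁰, giving 1 unpaired electron.

1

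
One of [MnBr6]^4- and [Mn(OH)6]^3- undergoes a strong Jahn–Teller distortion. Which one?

[MnBr6]^4-: Ligand charges: each bromide is −1. With an overall charge of −4 the manganese centre must be in the +2 oxidation state. Group 7 minus oxidation state 2 gives a d⁵ configuration. Bromide is a weak-field ligand for a first-row metal, so the complex is high-spin. The d⁵ configuration leaves the e_g set evenly filled (or empty) — no strong Jahn–Teller driving force.
[Mn(OH)6]^3-: Each hydroxide is −1; balancing the −3 overall charge requires Mn(III). Group 7 minus oxidation state 3 gives a d⁴ configuration. Hydroxide is a weak-field ligand for a first-row metal, so the complex is high-spin. The t₂g³e_g¹ (high-spin) configuration has an unevenly filled e_g set; the Jahn–Teller theorem predicts a tetragonal distortion (typically axial elongation) to lift the degeneracy.

[Mn(OH)6]^3-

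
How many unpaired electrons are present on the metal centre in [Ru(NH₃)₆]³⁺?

Ligand charges: ammonia is neutral. With an overall charge of +3 the ruthenium centre must be in the +3 oxidation state.
Ru sits in group 8, so the d-electron count is 8 − 3 = 5.
The spin state decides the count: a 4d ion has a large Δₒ and is invariably low-spin.
An octahedral low-spin d⁵ ion is t₂g⁵e_g⁰, giving 1 unpaired electron.

1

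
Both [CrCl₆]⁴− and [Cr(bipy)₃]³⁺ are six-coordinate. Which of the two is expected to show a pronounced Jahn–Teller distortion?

[CrCl₆]⁴−

[CrCl₆]⁴−: Each chloride is −1; balancing the −4 overall charge requires Cr(II). Group 6 minus oxidation state 2 gives a d⁴ configuration. Chloride is a weak-field ligand for a first-row metal, so the complex is high-spin. The t₂g³e_g¹ (high-spin) configuration has an unevenly filled e_g set; the Jahn–Teller theorem predicts a tetragonal distortion (typically axial elongation) to lift the degeneracy.
[Cr(bipy)₃]³⁺: 2,2′-bipyridine is neutral; balancing the +3 overall charge requires Cr(III). Cr sits in group 6, so the d-electron count is 6 − 3 = 3. The d³ configuration leaves the e_g set evenly filled (or empty) — no strong Jahn–Teller driving force.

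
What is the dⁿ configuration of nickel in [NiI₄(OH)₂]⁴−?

d8

Ligand charges: each iodide is −1; each hydroxide is −1. With an overall charge of −4 the nickel centre must be in the +2 oxidation state.
Ni sits in group 10, so the d-electron count is 10 − 2 = 8.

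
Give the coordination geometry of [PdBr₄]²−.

square planar

Each bromide is −1; balancing the −2 overall charge requires Pd(II).
Palladium is a group-10 element; Pd(II) is therefore d⁸.
Coordination number: 4.
A 4d d⁸ ion has a large crystal-field splitting; square planar leaves the high-energy d_{x²−y²} orbital empty and maximises CFSE.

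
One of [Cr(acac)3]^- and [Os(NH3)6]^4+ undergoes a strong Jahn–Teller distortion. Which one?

[Cr(acac)3]^-

[Cr(acac)3]^-: Summing ligand charges against the −1 overall charge gives an oxidation state of +2 for chromium. Cr sits in group 6, so the d-electron count is 6 − 2 = 4. Acetylacetonate is a weak-field ligand for a first-row metal, so the complex is high-spin. The t₂g³e_g¹ (high-spin) configuration has an unevenly filled e_g set; the Jahn–Teller theorem predicts a tetragonal distortion (typically axial elongation) to lift the degeneracy.
[Os(NH3)6]^4+: Ammonia is neutral; balancing the +4 overall charge requires Os(IV). Os sits in group 8, so the d-electron count is 8 − 4 = 4. A 5d ion has a large Δₒ and is invariably low-spin. The d⁴ configuration leaves the e_g set evenly filled (or empty) — no strong Jahn–Teller driving force.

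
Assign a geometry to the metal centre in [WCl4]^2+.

tetrahedral

Summing ligand charges against the +2 overall charge gives an oxidation state of +6 for tungsten.
Group 6 minus oxidation state 6 gives a d⁰ configuration.
Coordination number: 4.
A d⁰ ion has no crystal-field stabilisation preference between square planar and tetrahedral, so four ligands adopt the sterically favoured tetrahedral geometry.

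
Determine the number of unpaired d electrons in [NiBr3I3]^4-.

Summing ligand charges against the −4 overall charge gives an oxidation state of +2 for nickel.
Group 10 minus oxidation state 2 gives a d⁸ configuration.
In an octahedral field the d⁸ configuration is t₂g⁶e_g² (only one arrangement possible), giving 2 unpaired electrons.

2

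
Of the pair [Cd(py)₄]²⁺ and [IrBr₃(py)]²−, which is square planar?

[IrBr₃(py)]²−

For [Cd(py)₄]²⁺: Ligand charges: pyridine is neutral. With an overall charge of +2 the cadmium centre must be in the +2 oxidation state. Group 12 minus oxidation state 2 gives a d¹⁰ configuration. A d¹⁰ ion has no crystal-field stabilisation preference between square planar and tetrahedral, so four ligands adopt the sterically favoured tetrahedral geometry. → tetrahedral.
For [IrBr₃(py)]²−: Summing ligand charges against the −2 overall charge gives an oxidation state of +1 for iridium. Ir sits in group 9, so the d-electron count is 9 − 1 = 8. A 5d d⁸ ion has a large crystal-field splitting; square planar leaves the high-energy d_{x²−y²} orbital empty and maximises CFSE. → square planar.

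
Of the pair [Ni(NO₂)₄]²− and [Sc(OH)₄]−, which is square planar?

For [Ni(NO₂)₄]²−: Each nitro (N-bound nitrite) is −1; balancing the −2 overall charge requires Ni(II). Group 10 minus oxidation state 2 gives a d⁸ configuration. Nitro (N-bound nitrite) is a strong-field ligand (high in the spectrochemical series). A 3d d⁸ ion with strong-field ligands gains enough CFSE to favour square planar over tetrahedral. → square planar.
For [Sc(OH)₄]−: Ligand charges: each hydroxide is −1. With an overall charge of −1 the scandium centre must be in the +3 oxidation state. Scandium is a group-3 element; Sc(III) is therefore d⁰. A d⁰ ion has no crystal-field stabilisation preference between square planar and tetrahedral, so four ligands adopt the sterically favoured tetrahedral geometry. → tetrahedral.

[Ni(NO₂)₄]²−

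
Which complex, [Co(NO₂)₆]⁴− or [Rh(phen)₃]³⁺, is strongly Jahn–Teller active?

[Co(NO₂)₆]⁴−: Summing ligand charges against the −4 overall charge gives an oxidation state of +2 for cobalt. Co sits in group 9, so the d-electron count is 9 − 2 = 7. Nitro (N-bound nitrite) is a strong-field ligand (high in the spectrochemical series) for a first-row metal, so the complex is low-spin. The t₂g⁶e_g¹ (low-spin) configuration has an unevenly filled e_g set; the Jahn–Teller theorem predicts a tetragonal distortion (typically axial elongation) to lift the degeneracy.
[Rh(phen)₃]³⁺: Ligand charges: 1,10-phenanthroline is neutral. With an overall charge of +3 the rhodium centre must be in the +3 oxidation state. Group 9 minus oxidation state 3 gives a d⁶ configuration. A 4d ion has a large Δₒ and is invariably low-spin. The d⁶ configuration leaves the e_g set evenly filled (or empty) — no strong Jahn–Teller driving force.

[Co(NO₂)₆]⁴−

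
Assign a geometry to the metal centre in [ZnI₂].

Each iodide is −1; balancing the 0 overall charge requires Zn(II).
Zinc is a group-12 element; Zn(II) is therefore d¹⁰.
Coordination number: 2.
A d¹⁰ ion with only two ligands adopts a linear arrangement (sp hybridisation; no CFSE preference).

linear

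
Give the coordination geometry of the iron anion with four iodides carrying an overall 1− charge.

tetrahedral

Ligand charges: each iodide is −1. With an overall charge of −1 the iron centre must be in the +3 oxidation state.
Fe sits in group 8, so the d-electron count is 8 − 3 = 5.
With 4 monodentate ligands the coordination number is 4.
Iodide is a weak-field ligand.
A high-spin d⁵ ion has zero CFSE in either geometry, so four ligands adopt the sterically favoured tetrahedral geometry.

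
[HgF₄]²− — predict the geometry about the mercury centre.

Summing ligand charges against the −2 overall charge gives an oxidation state of +2 for mercury.
Group 12 minus oxidation state 2 gives a d¹⁰ configuration.
With 4 monodentate ligands the coordination number is 4.
A d¹⁰ ion has no crystal-field stabilisation preference between square planar and tetrahedral, so four ligands adopt the sterically favoured tetrahedral geometry.

tetrahedral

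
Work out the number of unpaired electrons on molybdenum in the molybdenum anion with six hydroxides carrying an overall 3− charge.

3

Each hydroxide is −1; balancing the −3 overall charge requires Mo(III).
Group 6 minus oxidation state 3 gives a d³ configuration.
In an octahedral field the d³ configuration is t₂g³e_g⁰ (only one arrangement possible), giving 3 unpaired electrons.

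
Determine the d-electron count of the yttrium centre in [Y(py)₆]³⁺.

d0

Ligand charges: pyridine is neutral. With an overall charge of +3 the yttrium centre must be in the +3 oxidation state.
Y sits in group 3, so the d-electron count is 3 − 3 = 0.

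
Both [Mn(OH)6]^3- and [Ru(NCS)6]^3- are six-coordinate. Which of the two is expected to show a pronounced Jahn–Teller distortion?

[Mn(OH)6]^3-

[Mn(OH)6]^3-: Ligand charges: each hydroxide is −1. With an overall charge of −3 the manganese centre must be in the +3 oxidation state. Group 7 minus oxidation state 3 gives a d⁴ configuration. Hydroxide is a weak-field ligand for a first-row metal, so the complex is high-spin. The t₂g³e_g¹ (high-spin) configuration has an unevenly filled e_g set; the Jahn–Teller theorem predicts a tetragonal distortion (typically axial elongation) to lift the degeneracy.
[Ru(NCS)6]^3-: Each isothiocyanate is −1; balancing the −3 overall charge requires Ru(III). Ruthenium is a group-8 element; Ru(III) is therefore d⁵. A 4d ion has a large Δₒ and is invariably low-spin. The d⁵ configuration leaves the e_g set evenly filled (or empty) — no strong Jahn–Teller driving force.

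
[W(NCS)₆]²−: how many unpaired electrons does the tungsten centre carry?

2 unpaired electrons

Ligand charges: each isothiocyanate is −1. With an overall charge of −2 the tungsten centre must be in the +4 oxidation state.
Tungsten is a group-6 element; W(IV) is therefore d².
In an octahedral field the d² configuration is t₂g²e_g⁰ (only one arrangement possible), giving 2 unpaired electrons.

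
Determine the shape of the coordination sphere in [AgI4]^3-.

Summing ligand charges against the −3 overall charge gives an oxidation state of +1 for silver.
Silver is a group-11 element; Ag(I) is therefore d¹⁰.
With 4 monodentate ligands the coordination number is 4.
A d¹⁰ ion has no crystal-field stabilisation preference between square planar and tetrahedral, so four ligands adopt the sterically favoured tetrahedral geometry.

tetrahedral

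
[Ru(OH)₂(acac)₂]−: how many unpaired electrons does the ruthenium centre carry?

Summing ligand charges against the −1 overall charge gives an oxidation state of +3 for ruthenium.
Group 8 minus oxidation state 3 gives a d⁵ configuration.
Counting donor atoms: 2×hydroxide (monodentate) → 2 donors; 2×acetylacetonate (bidentate) → 4 donors. Coordination number = 6.
The spin state decides the count: a 4d ion has a large Δₒ and is invariably low-spin.
An octahedral low-spin d⁵ ion is t₂g⁵e_g⁰, giving 1 unpaired electron.

1 unpaired electron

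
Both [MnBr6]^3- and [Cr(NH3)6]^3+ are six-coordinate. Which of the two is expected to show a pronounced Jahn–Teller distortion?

[MnBr6]^3-

[MnBr6]^3-: Summing ligand charges against the −3 overall charge gives an oxidation state of +3 for manganese. Mn sits in group 7, so the d-electron count is 7 − 3 = 4. Bromide is a weak-field ligand for a first-row metal, so the complex is high-spin. The t₂g³e_g¹ (high-spin) configuration has an unevenly filled e_g set; the Jahn–Teller theorem predicts a tetragonal distortion (typically axial elongation) to lift the degeneracy.
[Cr(NH3)6]^3+: Summing ligand charges against the +3 overall charge gives an oxidation state of +3 for chromium. Cr sits in group 6, so the d-electron count is 6 − 3 = 3. The d³ configuration leaves the e_g set evenly filled (or empty) — no strong Jahn–Teller driving force.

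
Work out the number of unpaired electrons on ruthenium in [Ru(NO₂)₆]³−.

Ligand charges: each nitro (N-bound nitrite) is −1. With an overall charge of −3 the ruthenium centre must be in the +3 oxidation state.
Ruthenium is a group-8 element; Ru(III) is therefore d⁵.
The spin state decides the count: a 4d ion has a large Δₒ and is invariably low-spin.
An octahedral low-spin d⁵ ion is t₂g⁵e_g⁰, giving 1 unpaired electron.

1 unpaired electron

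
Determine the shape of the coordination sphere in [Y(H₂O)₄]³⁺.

tetrahedral

Ligand charges: water is neutral. With an overall charge of +3 the yttrium centre must be in the +3 oxidation state.
Yttrium is a group-3 element; Y(III) is therefore d⁰.
Coordination number: 4.
A d⁰ ion has no crystal-field stabilisation preference between square planar and tetrahedral, so four ligands adopt the sterically favoured tetrahedral geometry.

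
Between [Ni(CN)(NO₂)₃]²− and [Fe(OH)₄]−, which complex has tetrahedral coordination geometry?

[Fe(OH)₄]−

For [Ni(CN)(NO₂)₃]²−: Each cyanide is −1; each nitro (N-bound nitrite) is −1; balancing the −2 overall charge requires Ni(II). Ni sits in group 10, so the d-electron count is 10 − 2 = 8. Cyanide and nitro (N-bound nitrite) are strong-field ligands (high in the spectrochemical series). A 3d d⁸ ion with strong-field ligands gains enough CFSE to favour square planar over tetrahedral. → square planar.
For [Fe(OH)₄]−: Ligand charges: each hydroxide is −1. With an overall charge of −1 the iron centre must be in the +3 oxidation state. Fe sits in group 8, so the d-electron count is 8 − 3 = 5. A high-spin d⁵ ion has zero CFSE in either geometry, so four ligands adopt the sterically favoured tetrahedral geometry. → tetrahedral.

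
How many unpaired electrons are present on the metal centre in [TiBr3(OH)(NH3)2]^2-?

2

Summing ligand charges against the −2 overall charge gives an oxidation state of +2 for titanium.
Titanium is a group-4 element; Ti(II) is therefore d².
In an octahedral field the d² configuration is t₂g²e_g⁰ (only one arrangement possible), giving 2 unpaired electrons.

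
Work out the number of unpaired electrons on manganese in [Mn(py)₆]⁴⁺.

Summing ligand charges against the +4 overall charge gives an oxidation state of +4 for manganese.
Manganese is a group-7 element; Mn(IV) is therefore d³.
In an octahedral field the d³ configuration is t₂g³e_g⁰ (only one arrangement possible), giving 3 unpaired electrons.

3 unpaired electrons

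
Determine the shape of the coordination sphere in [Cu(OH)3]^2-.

trigonal planar

Ligand charges: each hydroxide is −1. With an overall charge of −2 the copper centre must be in the +1 oxidation state.
Copper is a group-11 element; Cu(I) is therefore d¹⁰.
Coordination number: 3.
Three ligands around a d¹⁰ centre minimise repulsion in a trigonal-planar arrangement.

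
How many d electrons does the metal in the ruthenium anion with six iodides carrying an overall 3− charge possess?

d⁵

Ligand charges: each iodide is −1. With an overall charge of −3 the ruthenium centre must be in the +3 oxidation state.
Group 8 minus oxidation state 3 gives a d⁵ configuration.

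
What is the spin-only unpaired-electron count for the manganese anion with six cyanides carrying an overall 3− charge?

Summing ligand charges against the −3 overall charge gives an oxidation state of +3 for manganese.
Group 7 minus oxidation state 3 gives a d⁴ configuration.
The spin state decides the count: Cyanide is a strong-field ligand (high in the spectrochemical series) for a first-row metal, so the complex is low-spin.
An octahedral low-spin d⁴ ion is t₂g⁴e_g⁰, giving 2 unpaired electrons.

2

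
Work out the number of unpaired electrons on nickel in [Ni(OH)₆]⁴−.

2

Summing ligand charges against the −4 overall charge gives an oxidation state of +2 for nickel.
Ni sits in group 10, so the d-electron count is 10 − 2 = 8.
In an octahedral field the d⁸ configuration is t₂g⁶e_g² (only one arrangement possible), giving 2 unpaired electrons.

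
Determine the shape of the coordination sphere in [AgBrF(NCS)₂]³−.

tetrahedral

Ligand charges: each bromide is −1; each fluoride is −1; each isothiocyanate is −1. With an overall charge of −3 the silver centre must be in the +1 oxidation state.
Ag sits in group 11, so the d-electron count is 11 − 1 = 10.
Coordination number: 4.
A d¹⁰ ion has no crystal-field stabilisation preference between square planar and tetrahedral, so four ligands adopt the sterically favoured tetrahedral geometry.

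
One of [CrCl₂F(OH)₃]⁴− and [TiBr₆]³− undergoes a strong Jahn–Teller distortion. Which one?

[CrCl₂F(OH)₃]⁴−: Summing ligand charges against the −4 overall charge gives an oxidation state of +2 for chromium. Chromium is a group-6 element; Cr(II) is therefore d⁴. Chloride, fluoride, and hydroxide are weak-field ligands for a first-row metal, so the complex is high-spin. The t₂g³e_g¹ (high-spin) configuration has an unevenly filled e_g set; the Jahn–Teller theorem predicts a tetragonal distortion (typically axial elongation) to lift the degeneracy.
[TiBr₆]³−: Summing ligand charges against the −3 overall charge gives an oxidation state of +3 for titanium. Titanium is a group-4 element; Ti(III) is therefore d¹. The d¹ configuration leaves the e_g set evenly filled (or empty) — no strong Jahn–Teller driving force.

[CrCl₂F(OH)₃]⁴−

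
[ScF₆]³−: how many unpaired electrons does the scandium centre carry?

0 unpaired electrons

Each fluoride is −1; balancing the −3 overall charge requires Sc(III).
Group 3 minus oxidation state 3 gives a d⁰ configuration.
In an octahedral field the d⁰ configuration is t₂g⁰e_g⁰, giving 0 unpaired electrons.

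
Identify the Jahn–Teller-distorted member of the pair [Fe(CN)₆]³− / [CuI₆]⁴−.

[CuI₆]⁴−

[Fe(CN)₆]³−: Ligand charges: each cyanide is −1. With an overall charge of −3 the iron centre must be in the +3 oxidation state. Fe sits in group 8, so the d-electron count is 8 − 3 = 5. Cyanide is a strong-field ligand (high in the spectrochemical series) for a first-row metal, so the complex is low-spin. The d⁵ configuration leaves the e_g set evenly filled (or empty) — no strong Jahn–Teller driving force.
[CuI₆]⁴−: Ligand charges: each iodide is −1. With an overall charge of −4 the copper centre must be in the +2 oxidation state. Group 11 minus oxidation state 2 gives a d⁹ configuration. The t₂g⁶e_g³ configuration has an unevenly filled e_g set; the Jahn–Teller theorem predicts a tetragonal distortion (typically axial elongation) to lift the degeneracy.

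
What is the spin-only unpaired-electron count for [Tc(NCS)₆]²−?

3 unpaired electrons

Ligand charges: each isothiocyanate is −1. With an overall charge of −2 the technetium centre must be in the +4 oxidation state.
Tc sits in group 7, so the d-electron count is 7 − 4 = 3.
In an octahedral field the d³ configuration is t₂g³e_g⁰ (only one arrangement possible), giving 3 unpaired electrons.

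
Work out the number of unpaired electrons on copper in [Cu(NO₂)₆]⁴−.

Summing ligand charges against the −4 overall charge gives an oxidation state of +2 for copper.
Group 11 minus oxidation state 2 gives a d⁹ configuration.
In an octahedral field the d⁹ configuration is t₂g⁶e_g³ (only one arrangement possible), giving 1 unpaired electron.

1 unpaired electron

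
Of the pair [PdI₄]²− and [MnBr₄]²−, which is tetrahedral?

[MnBr₄]²−

For [PdI₄]²−: Each iodide is −1; balancing the −2 overall charge requires Pd(II). Palladium is a group-10 element; Pd(II) is therefore d⁸. A 4d d⁸ ion has a large crystal-field splitting; square planar leaves the high-energy d_{x²−y²} orbital empty and maximises CFSE. → square planar.
For [MnBr₄]²−: Summing ligand charges against the −2 overall charge gives an oxidation state of +2 for manganese. Group 7 minus oxidation state 2 gives a d⁵ configuration. A high-spin d⁵ ion has zero CFSE in either geometry, so four ligands adopt the sterically favoured tetrahedral geometry. → tetrahedral.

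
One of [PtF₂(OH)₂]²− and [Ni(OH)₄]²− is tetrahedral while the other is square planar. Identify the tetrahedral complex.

[Ni(OH)₄]²−

For [PtF₂(OH)₂]²−: Each fluoride is −1; each hydroxide is −1; balancing the −2 overall charge requires Pt(II). Pt sits in group 10, so the d-electron count is 10 − 2 = 8. A 5d d⁸ ion has a large crystal-field splitting; square planar leaves the high-energy d_{x²−y²} orbital empty and maximises CFSE. → square planar.
For [Ni(OH)₄]²−: Summing ligand charges against the −2 overall charge gives an oxidation state of +2 for nickel. Group 10 minus oxidation state 2 gives a d⁸ configuration. Hydroxide is a weak-field ligand. With weak-field ligands the CFSE gain from square planar is small, so a 3d d⁸ ion takes the sterically preferred tetrahedral geometry. → tetrahedral.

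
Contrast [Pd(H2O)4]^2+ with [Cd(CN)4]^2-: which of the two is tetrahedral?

For [Pd(H2O)4]^2+: Water is neutral; balancing the +2 overall charge requires Pd(II). Palladium is a group-10 element; Pd(II) is therefore d⁸. A 4d d⁸ ion has a large crystal-field splitting; square planar leaves the high-energy d_{x²−y²} orbital empty and maximises CFSE. → square planar.
For [Cd(CN)4]^2-: Ligand charges: each cyanide is −1. With an overall charge of −2 the cadmium centre must be in the +2 oxidation state. Cd sits in group 12, so the d-electron count is 12 − 2 = 10. A d¹⁰ ion has no crystal-field stabilisation preference between square planar and tetrahedral, so four ligands adopt the sterically favoured tetrahedral geometry. → tetrahedral.

[Cd(CN)4]^2-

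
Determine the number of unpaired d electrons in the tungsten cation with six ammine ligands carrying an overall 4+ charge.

2 unpaired electrons

Ligand charges: ammonia is neutral. With an overall charge of +4 the tungsten centre must be in the +4 oxidation state.
W sits in group 6, so the d-electron count is 6 − 4 = 2.
In an octahedral field the d² configuration is t₂g²e_g⁰ (only one arrangement possible), giving 2 unpaired electrons.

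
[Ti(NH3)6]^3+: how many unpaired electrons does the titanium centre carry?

1 unpaired electron

Ammonia is neutral; balancing the +3 overall charge requires Ti(III).
Group 4 minus oxidation state 3 gives a d¹ configuration.
In an octahedral field the d¹ configuration is t₂g¹e_g⁰ (only one arrangement possible), giving 1 unpaired electron.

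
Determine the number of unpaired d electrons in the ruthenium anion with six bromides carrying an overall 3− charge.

1

Ligand charges: each bromide is −1. With an overall charge of −3 the ruthenium centre must be in the +3 oxidation state.
Ru sits in group 8, so the d-electron count is 8 − 3 = 5.
The spin state decides the count: a 4d ion has a large Δₒ and is invariably low-spin.
An octahedral low-spin d⁵ ion is t₂g⁵e_g⁰, giving 1 unpaired electron.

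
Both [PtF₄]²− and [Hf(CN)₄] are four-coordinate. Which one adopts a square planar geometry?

[PtF₄]²−

For [PtF₄]²−: Ligand charges: each fluoride is −1. With an overall charge of −2 the platinum centre must be in the +2 oxidation state. Platinum is a group-10 element; Pt(II) is therefore d⁸. A 5d d⁸ ion has a large crystal-field splitting; square planar leaves the high-energy d_{x²−y²} orbital empty and maximises CFSE. → square planar.
For [Hf(CN)₄]: Each cyanide is −1; balancing the 0 overall charge requires Hf(IV). Hf sits in group 4, so the d-electron count is 4 − 4 = 0. A d⁰ ion has no crystal-field stabilisation preference between square planar and tetrahedral, so four ligands adopt the sterically favoured tetrahedral geometry. → tetrahedral.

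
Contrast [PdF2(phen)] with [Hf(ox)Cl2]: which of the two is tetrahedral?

For [PdF2(phen)]: Summing ligand charges against the 0 overall charge gives an oxidation state of +2 for palladium. Palladium is a group-10 element; Pd(II) is therefore d⁸. A 4d d⁸ ion has a large crystal-field splitting; square planar leaves the high-energy d_{x²−y²} orbital empty and maximises CFSE. → square planar.
For [Hf(ox)Cl2]: Each oxalate is −2; each chloride is −1; balancing the 0 overall charge requires Hf(IV). Hafnium is a group-4 element; Hf(IV) is therefore d⁰. A d⁰ ion has no crystal-field stabilisation preference between square planar and tetrahedral, so four ligands adopt the sterically favoured tetrahedral geometry. → tetrahedral.

[Hf(ox)Cl2]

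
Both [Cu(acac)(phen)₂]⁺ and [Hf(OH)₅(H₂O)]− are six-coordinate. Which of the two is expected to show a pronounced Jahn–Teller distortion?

[Cu(acac)(phen)₂]⁺

[Cu(acac)(phen)₂]⁺: Summing ligand charges against the +1 overall charge gives an oxidation state of +2 for copper. Copper is a group-11 element; Cu(II) is therefore d⁹. The t₂g⁶e_g³ configuration has an unevenly filled e_g set; the Jahn–Teller theorem predicts a tetragonal distortion (typically axial elongation) to lift the degeneracy.
[Hf(OH)₅(H₂O)]−: Summing ligand charges against the −1 overall charge gives an oxidation state of +4 for hafnium. Hf sits in group 4, so the d-electron count is 4 − 4 = 0. The d⁰ configuration leaves the e_g set evenly filled (or empty) — no strong Jahn–Teller driving force.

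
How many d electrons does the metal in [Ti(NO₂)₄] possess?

d⁰

Ligand charges: each nitro (N-bound nitrite) is −1. With an overall charge of 0 the titanium centre must be in the +4 oxidation state.
Group 4 minus oxidation state 4 gives a d⁰ configuration.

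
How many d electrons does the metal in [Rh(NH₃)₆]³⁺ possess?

d6

Summing ligand charges against the +3 overall charge gives an oxidation state of +3 for rhodium.
Rh sits in group 9, so the d-electron count is 9 − 3 = 6.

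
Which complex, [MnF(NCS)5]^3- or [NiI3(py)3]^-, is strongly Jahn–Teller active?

[MnF(NCS)5]^3-: Summing ligand charges against the −3 overall charge gives an oxidation state of +3 for manganese. Mn sits in group 7, so the d-electron count is 7 − 3 = 4. Fluoride and isothiocyanate are weak-field ligands for a first-row metal, so the complex is high-spin. The t₂g³e_g¹ (high-spin) configuration has an unevenly filled e_g set; the Jahn–Teller theorem predicts a tetragonal distortion (typically axial elongation) to lift the degeneracy.
[NiI3(py)3]^-: Ligand charges: each iodide is −1; pyridine is neutral. With an overall charge of −1 the nickel centre must be in the +2 oxidation state. Ni sits in group 10, so the d-electron count is 10 − 2 = 8. The d⁸ configuration leaves the e_g set evenly filled (or empty) — no strong Jahn–Teller driving force.

[MnF(NCS)5]^3-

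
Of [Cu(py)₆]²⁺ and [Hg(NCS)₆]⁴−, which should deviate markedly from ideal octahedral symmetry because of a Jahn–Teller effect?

[Cu(py)₆]²⁺: Summing ligand charges against the +2 overall charge gives an oxidation state of +2 for copper. Group 11 minus oxidation state 2 gives a d⁹ configuration. The t₂g⁶e_g³ configuration has an unevenly filled e_g set; the Jahn–Teller theorem predicts a tetragonal distortion (typically axial elongation) to lift the degeneracy.
[Hg(NCS)₆]⁴−: Ligand charges: each isothiocyanate is −1. With an overall charge of −4 the mercury centre must be in the +2 oxidation state. Group 12 minus oxidation state 2 gives a d¹⁰ configuration. The d¹⁰ configuration leaves the e_g set evenly filled (or empty) — no strong Jahn–Teller driving force.

[Cu(py)₆]²⁺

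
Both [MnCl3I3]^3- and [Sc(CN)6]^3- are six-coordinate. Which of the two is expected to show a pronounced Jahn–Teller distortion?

[MnCl3I3]^3-

[MnCl3I3]^3-: Ligand charges: each chloride is −1; each iodide is −1. With an overall charge of −3 the manganese centre must be in the +3 oxidation state. Mn sits in group 7, so the d-electron count is 7 − 3 = 4. Chloride and iodide are weak-field ligands for a first-row metal, so the complex is high-spin. The t₂g³e_g¹ (high-spin) configuration has an unevenly filled e_g set; the Jahn–Teller theorem predicts a tetragonal distortion (typically axial elongation) to lift the degeneracy.
[Sc(CN)6]^3-: Each cyanide is −1; balancing the −3 overall charge requires Sc(III). Sc sits in group 3, so the d-electron count is 3 − 3 = 0. The d⁰ configuration leaves the e_g set evenly filled (or empty) — no strong Jahn–Teller driving force.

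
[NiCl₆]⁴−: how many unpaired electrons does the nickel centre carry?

2 unpaired electrons

Summing ligand charges against the −4 overall charge gives an oxidation state of +2 for nickel.
Ni sits in group 10, so the d-electron count is 10 − 2 = 8.
In an octahedral field the d⁸ configuration is t₂g⁶e_g² (only one arrangement possible), giving 2 unpaired electrons.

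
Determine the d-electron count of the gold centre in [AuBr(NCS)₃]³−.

d10

Each bromide is −1; each isothiocyanate is −1; balancing the −3 overall charge requires Au(I).
Gold is a group-11 element; Au(I) is therefore d¹⁰.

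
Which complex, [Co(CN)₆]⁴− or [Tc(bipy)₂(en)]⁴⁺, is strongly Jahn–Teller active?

[Co(CN)₆]⁴−

[Co(CN)₆]⁴−: Ligand charges: each cyanide is −1. With an overall charge of −4 the cobalt centre must be in the +2 oxidation state. Group 9 minus oxidation state 2 gives a d⁷ configuration. Cyanide is a strong-field ligand (high in the spectrochemical series) for a first-row metal, so the complex is low-spin. The t₂g⁶e_g¹ (low-spin) configuration has an unevenly filled e_g set; the Jahn–Teller theorem predicts a tetragonal distortion (typically axial elongation) to lift the degeneracy.
[Tc(bipy)₂(en)]⁴⁺: Summing ligand charges against the +4 overall charge gives an oxidation state of +4 for technetium. Group 7 minus oxidation state 4 gives a d³ configuration. The d³ configuration leaves the e_g set evenly filled (or empty) — no strong Jahn–Teller driving force.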